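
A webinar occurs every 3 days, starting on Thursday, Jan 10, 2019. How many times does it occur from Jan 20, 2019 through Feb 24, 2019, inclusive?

Occurrences land 3·i days after Jan 10, 2019 for i = 0, 1, 2, …
Jan 20, 2019 is 10 days after the start; 10 ÷ 3 = 3 remainder 1; since the remainder is 1, round up to i = 4. First occurrence in the window: #5 on Jan 22, 2019 (4×3 = 12 days in).
Feb 24, 2019 is 45 days after the start; 45 ÷ 3 = 15 remainder 0. Last occurrence in the window: #16 on Feb 24, 2019.
Occurrences #5 through #16: 12 in total.

12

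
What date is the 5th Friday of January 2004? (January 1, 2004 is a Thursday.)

2004-01-30

January 2004 begins on a Thursday, so the first Friday is January 2 (1 day later).
The 5th Friday is 4 weeks later: 2 + 28 = 30.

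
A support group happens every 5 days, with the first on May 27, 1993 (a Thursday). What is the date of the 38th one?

November 28, 1993

The 38th occurrence is 37 intervals after the first: 37 × 5 = 185 days after May 27, 1993.
May has 31 days — 4 days to the end of May leaves 181.
June has 30 days (151 left).
July has 31 days (120 left).
August has 31 days (89 left).
September has 30 days (59 left).
October has 31 days (28 left).
28 days into November → November 28, 1993.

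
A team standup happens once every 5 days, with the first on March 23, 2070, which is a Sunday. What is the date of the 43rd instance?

The 43rd occurrence is 42 intervals after the first: 42 × 5 = 210 days after March 23, 2070.
March has 31 days — 8 days to the end of March leaves 202.
April has 30 days (172 left).
May has 31 days (141 left).
June has 30 days (111 left).
July has 31 days (80 left).
August has 31 days (49 left).
September has 30 days (19 left).
19 days into October → October 19, 2070.

October 19, 2070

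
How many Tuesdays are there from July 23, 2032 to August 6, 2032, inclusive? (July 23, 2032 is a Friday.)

July 23, 2032 is a Friday; the first Tuesday on or after it is July 27, 2032 (4 days later).
From July 27, 2032 to August 6, 2032: 4 + 6 = 10 days (rest of July, August).
10 ÷ 7 = 1 full weeks with remainder 3, so 1 more Tuesdays after the first → 2.

2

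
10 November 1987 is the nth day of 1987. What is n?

314

Days in months before November: 31 + 28 + 31 + 30 + 31 + 30 + 31 + 31 + 30 + 31 = 304.
Plus 10 days into November → day 314.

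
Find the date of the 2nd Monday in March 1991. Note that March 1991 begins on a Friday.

March 11, 1991

March 1991 begins on a Friday, so the first Monday is March 4 (3 days later).
The 2nd Monday is 1 weeks later: 4 + 7 = 11.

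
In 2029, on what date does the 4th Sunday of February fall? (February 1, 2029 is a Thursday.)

25 February 2029

February 2029 begins on a Thursday, so the first Sunday is February 4 (3 days later).
The 4th Sunday is 3 weeks later: 4 + 21 = 25.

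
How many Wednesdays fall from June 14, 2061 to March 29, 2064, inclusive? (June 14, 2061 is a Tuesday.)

June 14, 2061 is a Tuesday; the first Wednesday on or after it is June 15, 2061 (1 day later).
From June 15, 2061 to March 29, 2064: 199 + 365 + 365 + 89 = 1018 days (rest of 2061, 2062, 2063, to March 29, 2064 in 2064).
1018 ÷ 7 = 145 full weeks with remainder 3, so 145 more Wednesdays after the first → 146.

146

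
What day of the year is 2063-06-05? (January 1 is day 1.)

156

Days in months before June: 31 + 28 + 31 + 30 + 31 = 151.
Plus 5 days into June → day 156.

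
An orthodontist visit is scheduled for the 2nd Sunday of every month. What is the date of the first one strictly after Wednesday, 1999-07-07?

1999-07-11

July 1999 starts on a Thursday; its first Sunday is the 4th, so the 2nd Sunday is the 11th — 1999-07-11.
1999-07-11 is after 1999-07-07, so that is the next one.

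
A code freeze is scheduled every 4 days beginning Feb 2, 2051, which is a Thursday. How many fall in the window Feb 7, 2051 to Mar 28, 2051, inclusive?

12

Occurrences land 4·i days after Feb 2, 2051 for i = 0, 1, 2, …
Feb 7, 2051 is 5 days after the start; 5 ÷ 4 = 1 remainder 1; since the remainder is 1, round up to i = 2. First occurrence in the window: #3 on Feb 10, 2051 (2×4 = 8 days in).
Mar 28, 2051 is 54 days after the start; 54 ÷ 4 = 13 remainder 2. Last occurrence in the window: #14 on Mar 26, 2051.
Occurrences #3 through #14: 12 in total.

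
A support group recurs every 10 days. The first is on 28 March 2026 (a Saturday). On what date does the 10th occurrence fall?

26 June 2026

The 10th occurrence is 9 intervals after the first: 9 × 10 = 90 days after 28 March 2026.
March has 31 days — 3 days to the end of March leaves 87.
April has 30 days (57 left).
May has 31 days (26 left).
26 days into June → 26 June 2026.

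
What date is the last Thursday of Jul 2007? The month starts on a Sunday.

Jul 2007 begins on a Sunday, so the first Thursday is Jul 5 (4 days later).
Jul 2007 has 31 days. Adding weeks: 5, 12, 19, 26 — the last one ≤ 31 is the 26th.

Jul 26, 2007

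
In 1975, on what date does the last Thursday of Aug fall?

Aug 28, 1975

The first Thursday of Aug 1975 is Aug 7.
Aug 1975 has 31 days. Adding weeks: 7, 14, 21, 28 — the last one ≤ 31 is the 28th.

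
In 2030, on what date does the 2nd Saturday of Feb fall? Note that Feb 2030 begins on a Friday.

Feb 2030 begins on a Friday, so the first Saturday is Feb 2 (1 day later).
The 2nd Saturday is 1 weeks later: 2 + 7 = 9.

Feb 9, 2030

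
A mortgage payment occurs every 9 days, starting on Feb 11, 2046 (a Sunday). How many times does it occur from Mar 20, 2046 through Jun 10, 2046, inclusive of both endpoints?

9

Occurrences land 9·i days after Feb 11, 2046 for i = 0, 1, 2, …
Mar 20, 2046 is 37 days after the start; 37 ÷ 9 = 4 remainder 1; since the remainder is 1, round up to i = 5. First occurrence in the window: #6 on Mar 28, 2046 (5×9 = 45 days in).
Jun 10, 2046 is 119 days after the start; 119 ÷ 9 = 13 remainder 2. Last occurrence in the window: #14 on Jun 8, 2046.
Occurrences #6 through #14: 9 in total.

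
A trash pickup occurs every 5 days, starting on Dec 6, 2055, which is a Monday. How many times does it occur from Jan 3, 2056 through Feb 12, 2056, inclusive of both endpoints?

Occurrences land 5·i days after Dec 6, 2055 for i = 0, 1, 2, …
Jan 3, 2056 is 28 days after the start; 28 ÷ 5 = 5 remainder 3; since the remainder is 3, round up to i = 6. First occurrence in the window: #7 on Jan 5, 2056 (6×5 = 30 days in).
Feb 12, 2056 is 68 days after the start; 68 ÷ 5 = 13 remainder 3. Last occurrence in the window: #14 on Feb 9, 2056.
Occurrences #7 through #14: 8 in total.

8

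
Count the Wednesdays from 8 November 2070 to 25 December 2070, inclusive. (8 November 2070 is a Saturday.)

7

8 November 2070 is a Saturday; the first Wednesday on or after it is 12 November 2070 (4 days later).
From 12 November 2070 to 25 December 2070: 18 + 25 = 43 days (rest of November, December).
43 ÷ 7 = 6 full weeks with remainder 1, so 6 more Wednesdays after the first → 7.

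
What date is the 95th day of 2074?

2074-04-05

January has 31 days (95 − 31 = 64 remain).
February has 28 days (64 − 28 = 36 remain).
March has 31 days (36 − 31 = 5 remain).
5 into April → April 5.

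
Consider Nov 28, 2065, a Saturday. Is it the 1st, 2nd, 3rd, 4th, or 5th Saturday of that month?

4th

Day 28 falls in week ⌈28/7⌉ of the month.
Days 1–7 hold the 1st Saturday, 8–14 the 2nd, 15–21 the 3rd, 22–28 the 4th, 29–31 the 5th.
28 is in the range for the 4th.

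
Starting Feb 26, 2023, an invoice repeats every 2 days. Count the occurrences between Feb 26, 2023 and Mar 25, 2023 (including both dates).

14

Occurrences land 2·i days after Feb 26, 2023 for i = 0, 1, 2, …
The window opens on the start date, so the first occurrence inside is #1 on Feb 26, 2023.
Mar 25, 2023 is 27 days after the start; 27 ÷ 2 = 13 remainder 1. Last occurrence in the window: #14 on Mar 24, 2023.
Occurrences #1 through #14: 14 in total.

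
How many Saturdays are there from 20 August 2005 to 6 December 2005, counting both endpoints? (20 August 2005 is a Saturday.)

16

20 August 2005 is a Saturday; the first Saturday on or after it is 20 August 2005.
From 20 August 2005 to 6 December 2005: 11 + 30 + 31 + 30 + 6 = 108 days (rest of August, September, October, November, December).
108 ÷ 7 = 15 full weeks with remainder 3, so 15 more Saturdays after the first → 16.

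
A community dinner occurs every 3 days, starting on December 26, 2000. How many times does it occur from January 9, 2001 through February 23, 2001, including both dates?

Occurrences land 3·i days after December 26, 2000 for i = 0, 1, 2, …
January 9, 2001 is 14 days after the start; 14 ÷ 3 = 4 remainder 2; since the remainder is 2, round up to i = 5. First occurrence in the window: #6 on January 10, 2001 (5×3 = 15 days in).
February 23, 2001 is 59 days after the start; 59 ÷ 3 = 19 remainder 2. Last occurrence in the window: #20 on February 21, 2001.
Occurrences #6 through #20: 15 in total.

15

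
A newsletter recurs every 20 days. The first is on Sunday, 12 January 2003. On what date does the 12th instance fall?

20 August 2003

The 12th occurrence is 11 intervals after the first: 11 × 20 = 220 days after 12 January 2003.
January has 31 days — 19 days to the end of January leaves 201.
February has 28 days (173 left).
March has 31 days (142 left).
April has 30 days (112 left).
May has 31 days (81 left).
June has 30 days (51 left).
July has 31 days (20 left).
20 days into August → 20 August 2003.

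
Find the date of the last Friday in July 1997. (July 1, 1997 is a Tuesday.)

July 1997 begins on a Tuesday, so the first Friday is July 4 (3 days later).
July 1997 has 31 days. Adding weeks: 4, 11, 18, 25 — the last one ≤ 31 is the 25th.

1997-07-25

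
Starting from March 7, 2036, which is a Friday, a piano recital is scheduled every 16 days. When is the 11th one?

The 11th occurrence is 10 intervals after the first: 10 × 16 = 160 days after March 7, 2036.
March has 31 days — 24 days to the end of March leaves 136.
April has 30 days (106 left).
May has 31 days (75 left).
June has 30 days (45 left).
July has 31 days (14 left).
14 days into August → August 14, 2036.

August 14, 2036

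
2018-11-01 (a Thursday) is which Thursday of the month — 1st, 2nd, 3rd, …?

Day 1 falls in week ⌈1/7⌉ of the month.
Days 1–7 hold the 1st Thursday, 8–14 the 2nd, 15–21 the 3rd, 22–28 the 4th, 29–31 the 5th.
1 is in the range for the 1st.

1st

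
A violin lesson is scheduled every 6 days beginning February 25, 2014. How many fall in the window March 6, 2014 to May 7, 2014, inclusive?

10

Occurrences land 6·i days after February 25, 2014 for i = 0, 1, 2, …
March 6, 2014 is 9 days after the start; 9 ÷ 6 = 1 remainder 3; since the remainder is 3, round up to i = 2. First occurrence in the window: #3 on March 9, 2014 (2×6 = 12 days in).
May 7, 2014 is 71 days after the start; 71 ÷ 6 = 11 remainder 5. Last occurrence in the window: #12 on May 2, 2014.
Occurrences #3 through #12: 10 in total.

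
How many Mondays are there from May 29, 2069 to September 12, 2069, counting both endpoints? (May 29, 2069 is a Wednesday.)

May 29, 2069 is a Wednesday; the first Monday on or after it is June 3, 2069 (5 days later).
From June 3, 2069 to September 12, 2069: 27 + 31 + 31 + 12 = 101 days (rest of June, July, August, September).
101 ÷ 7 = 14 full weeks with remainder 3, so 14 more Mondays after the first → 15.

15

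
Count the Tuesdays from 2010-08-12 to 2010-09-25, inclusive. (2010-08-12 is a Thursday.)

6

2010-08-12 is a Thursday; the first Tuesday on or after it is 2010-08-17 (5 days later).
From 2010-08-17 to 2010-09-25: 14 + 25 = 39 days (rest of August, September).
39 ÷ 7 = 5 full weeks with remainder 4, so 5 more Tuesdays after the first → 6.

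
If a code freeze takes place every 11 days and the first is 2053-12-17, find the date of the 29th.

The 29th occurrence is 28 intervals after the first: 28 × 11 = 308 days after 2053-12-17.
December has 31 days — 14 days to the end of December leaves 294.
January has 31 days (263 left).
February has 28 days (235 left).
March has 31 days (204 left).
April has 30 days (174 left).
May has 31 days (143 left).
June has 30 days (113 left).
July has 31 days (82 left).
August has 31 days (51 left).
September has 30 days (21 left).
21 days into October → 2054-10-21.

2054-10-21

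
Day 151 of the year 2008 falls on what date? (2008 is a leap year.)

30 May 2008

January has 31 days (151 − 31 = 120 remain).
February has 29 days (120 − 29 = 91 remain).
March has 31 days (91 − 31 = 60 remain).
April has 30 days (60 − 30 = 30 remain).
30 into May → May 30.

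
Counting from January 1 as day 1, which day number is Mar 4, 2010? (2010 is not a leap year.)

63

Days in months before Mar: 31 + 28 = 59.
Plus 4 days into Mar → day 63.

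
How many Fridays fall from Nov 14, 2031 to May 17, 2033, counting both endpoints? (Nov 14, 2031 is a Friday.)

79

Nov 14, 2031 is a Friday; the first Friday on or after it is Nov 14, 2031.
From Nov 14, 2031 to May 17, 2033: 47 + 366 + 137 = 550 days (rest of 2031, 2032, to May 17, 2033 in 2033).
550 ÷ 7 = 78 full weeks with remainder 4, so 78 more Fridays after the first → 79.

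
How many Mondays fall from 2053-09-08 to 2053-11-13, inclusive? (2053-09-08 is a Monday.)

2053-09-08 is a Monday; the first Monday on or after it is 2053-09-08.
From 2053-09-08 to 2053-11-13: 22 + 31 + 13 = 66 days (rest of September, October, November).
66 ÷ 7 = 9 full weeks with remainder 3, so 9 more Mondays after the first → 10.

10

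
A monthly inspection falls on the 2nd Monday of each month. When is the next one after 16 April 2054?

11 May 2054

April 2054 starts on a Wednesday; its first Monday is the 6th, so the 2nd Monday is the 13th — 13 April 2054.
That is not after 16 April 2054, so look at May 2054.
May 2054 starts on a Friday; its first Monday is the 4th, so the 2nd Monday is the 11th — 11 May 2054.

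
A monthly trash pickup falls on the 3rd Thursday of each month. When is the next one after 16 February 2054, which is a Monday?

19 February 2054

February 2054 starts on a Sunday; its first Thursday is the 5th, so the 3rd Thursday is the 19th — 19 February 2054.
19 February 2054 is after 16 February 2054, so that is the next one.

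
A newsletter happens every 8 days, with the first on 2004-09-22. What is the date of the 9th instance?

The 9th occurrence is 8 intervals after the first: 8 × 8 = 64 days after 2004-09-22.
September has 30 days — 8 days to the end of September leaves 56.
October has 31 days (25 left).
25 days into November → 2004-11-25.

2004-11-25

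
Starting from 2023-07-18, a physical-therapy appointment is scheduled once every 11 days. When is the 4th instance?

2023-08-20

The 4th occurrence is 3 intervals after the first: 3 × 11 = 33 days after 2023-07-18.
July has 31 days — 13 days to the end of July leaves 20.
20 days into August → 2023-08-20.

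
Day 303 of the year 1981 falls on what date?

January has 31 days (303 − 31 = 272 remain).
February has 28 days (272 − 28 = 244 remain).
March has 31 days (244 − 31 = 213 remain).
April has 30 days (213 − 30 = 183 remain).
May has 31 days (183 − 31 = 152 remain).
June has 30 days (152 − 30 = 122 remain).
July has 31 days (122 − 31 = 91 remain).
August has 31 days (91 − 31 = 60 remain).
September has 30 days (60 − 30 = 30 remain).
30 into October → October 30.

1981-10-30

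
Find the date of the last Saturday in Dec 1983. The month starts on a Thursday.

Dec 31, 1983

Dec 1983 begins on a Thursday, so the first Saturday is Dec 3 (2 days later).
Dec 1983 has 31 days. Adding weeks: 3, 10, 17, 24, 31 — the last one ≤ 31 is the 31st.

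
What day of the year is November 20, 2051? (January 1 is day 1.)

Days in months before November: 31 + 28 + 31 + 30 + 31 + 30 + 31 + 31 + 30 + 31 = 304.
Plus 20 days into November → day 324.

324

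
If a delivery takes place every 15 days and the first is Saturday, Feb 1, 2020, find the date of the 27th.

Feb 25, 2021

The 27th occurrence is 26 intervals after the first: 26 × 15 = 390 days after Feb 1, 2020.
Feb has 29 days — 28 days to the end of Feb leaves 362.
Mar has 31 days (331 left).
Apr has 30 days (301 left).
May has 31 days (270 left).
Jun has 30 days (240 left).
Jul has 31 days (209 left).
Aug has 31 days (178 left).
Sep has 30 days (148 left).
Oct has 31 days (117 left).
Nov has 30 days (87 left).
Dec has 31 days (56 left).
Jan has 31 days (25 left).
25 days into Feb → Feb 25, 2021.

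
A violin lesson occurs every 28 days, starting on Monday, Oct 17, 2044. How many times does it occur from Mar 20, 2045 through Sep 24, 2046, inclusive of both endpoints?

20

Occurrences land 28·i days after Oct 17, 2044 for i = 0, 1, 2, …
Mar 20, 2045 is 154 days after the start; 154 ÷ 28 = 5 remainder 14; since the remainder is 14, round up to i = 6. First occurrence in the window: #7 on Apr 3, 2045 (6×28 = 168 days in).
Sep 24, 2046 is 707 days after the start; 707 ÷ 28 = 25 remainder 7. Last occurrence in the window: #26 on Sep 17, 2046.
Occurrences #7 through #26: 20 in total.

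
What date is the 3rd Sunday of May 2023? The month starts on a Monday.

May 2023 begins on a Monday, so the first Sunday is May 7 (6 days later).
The 3rd Sunday is 2 weeks later: 7 + 14 = 21.

21 May 2023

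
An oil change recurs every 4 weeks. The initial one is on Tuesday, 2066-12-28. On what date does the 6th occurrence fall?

The 6th occurrence is 5 intervals after the first: 5 × 28 = 140 days after 2066-12-28.
December has 31 days — 3 days to the end of December leaves 137.
January has 31 days (106 left).
February has 28 days (78 left).
March has 31 days (47 left).
April has 30 days (17 left).
17 days into May → 2067-05-17.

2067-05-17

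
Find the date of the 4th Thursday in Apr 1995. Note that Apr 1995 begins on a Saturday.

Apr 27, 1995

Apr 1995 begins on a Saturday, so the first Thursday is Apr 6 (5 days later).
The 4th Thursday is 3 weeks later: 6 + 21 = 27.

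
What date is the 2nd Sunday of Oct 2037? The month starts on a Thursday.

Oct 2037 begins on a Thursday, so the first Sunday is Oct 4 (3 days later).
The 2nd Sunday is 1 weeks later: 4 + 7 = 11.

Oct 11, 2037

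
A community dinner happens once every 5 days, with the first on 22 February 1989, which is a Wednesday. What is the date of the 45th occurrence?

The 45th occurrence is 44 intervals after the first: 44 × 5 = 220 days after 22 February 1989.
February has 28 days — 6 days to the end of February leaves 214.
March has 31 days (183 left).
April has 30 days (153 left).
May has 31 days (122 left).
June has 30 days (92 left).
July has 31 days (61 left).
August has 31 days (30 left).
30 days into September → 30 September 1989.

30 September 1989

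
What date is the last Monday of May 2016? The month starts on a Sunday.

May 30, 2016

May 2016 begins on a Sunday, so the first Monday is May 2 (1 day later).
May 2016 has 31 days. Adding weeks: 2, 9, 16, 23, 30 — the last one ≤ 31 is the 30th.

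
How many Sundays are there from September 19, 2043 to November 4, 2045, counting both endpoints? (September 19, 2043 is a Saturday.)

September 19, 2043 is a Saturday; the first Sunday on or after it is September 20, 2043 (1 day later).
From September 20, 2043 to November 4, 2045: 102 + 366 + 308 = 776 days (rest of 2043, 2044, to November 4, 2045 in 2045).
776 ÷ 7 = 110 full weeks with remainder 6, so 110 more Sundays after the first → 111.

111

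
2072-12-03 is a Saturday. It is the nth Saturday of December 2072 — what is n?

Day 3 falls in week ⌈3/7⌉ of the month.
Days 1–7 hold the 1st Saturday, 8–14 the 2nd, 15–21 the 3rd, 22–28 the 4th, 29–31 the 5th.
3 is in the range for the 1st.

1st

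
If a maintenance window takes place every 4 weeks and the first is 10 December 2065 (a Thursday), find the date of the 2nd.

7 January 2066

The 2nd occurrence is 1 interval after the first: 1 × 28 = 28 days after 10 December 2065.
December has 31 days — 21 days to the end of December leaves 7.
7 days into January → 7 January 2066.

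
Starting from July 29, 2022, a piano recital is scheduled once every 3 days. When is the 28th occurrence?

October 18, 2022

The 28th occurrence is 27 intervals after the first: 27 × 3 = 81 days after July 29, 2022.
July has 31 days — 2 days to the end of July leaves 79.
August has 31 days (48 left).
September has 30 days (18 left).
18 days into October → October 18, 2022.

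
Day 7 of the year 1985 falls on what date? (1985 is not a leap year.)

7 January 1985

7 into January → January 7.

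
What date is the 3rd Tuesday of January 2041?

2041-01-15

The first Tuesday of January 2041 is January 1.
The 3rd Tuesday is 2 weeks later: 1 + 14 = 15.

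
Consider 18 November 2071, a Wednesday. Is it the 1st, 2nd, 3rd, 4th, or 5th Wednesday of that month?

Day 18 falls in week ⌈18/7⌉ of the month.
Days 1–7 hold the 1st Wednesday, 8–14 the 2nd, 15–21 the 3rd, 22–28 the 4th, 29–31 the 5th.
18 is in the range for the 3rd.

3rd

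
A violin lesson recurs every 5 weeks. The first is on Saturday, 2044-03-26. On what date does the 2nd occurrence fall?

The 2nd occurrence is 1 interval after the first: 1 × 35 = 35 days after 2044-03-26.
March has 31 days — 5 days to the end of March leaves 30.
30 days into April → 2044-04-30.

2044-04-30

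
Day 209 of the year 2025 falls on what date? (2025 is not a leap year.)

2025-07-28

January has 31 days (209 − 31 = 178 remain).
February has 28 days (178 − 28 = 150 remain).
March has 31 days (150 − 31 = 119 remain).
April has 30 days (119 − 30 = 89 remain).
May has 31 days (89 − 31 = 58 remain).
June has 30 days (58 − 30 = 28 remain).
28 into July → July 28.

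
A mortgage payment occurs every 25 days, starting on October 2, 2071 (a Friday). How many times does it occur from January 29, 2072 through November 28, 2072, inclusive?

Occurrences land 25·i days after October 2, 2071 for i = 0, 1, 2, …
January 29, 2072 is 119 days after the start; 119 ÷ 25 = 4 remainder 19; since the remainder is 19, round up to i = 5. First occurrence in the window: #6 on February 4, 2072 (5×25 = 125 days in).
November 28, 2072 is 423 days after the start; 423 ÷ 25 = 16 remainder 23. Last occurrence in the window: #17 on November 5, 2072.
Occurrences #6 through #17: 12 in total.

12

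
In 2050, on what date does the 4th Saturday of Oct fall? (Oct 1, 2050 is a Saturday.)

Oct 2050 begins on a Saturday, so the first Saturday is Oct 1.
The 4th Saturday is 3 weeks later: 1 + 21 = 22.

Oct 22, 2050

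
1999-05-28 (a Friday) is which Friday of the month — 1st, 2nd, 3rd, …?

4th

Day 28 falls in week ⌈28/7⌉ of the month.
Days 1–7 hold the 1st Friday, 8–14 the 2nd, 15–21 the 3rd, 22–28 the 4th, 29–31 the 5th.
28 is in the range for the 4th.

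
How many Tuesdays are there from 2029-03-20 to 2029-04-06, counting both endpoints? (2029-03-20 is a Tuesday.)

3

2029-03-20 is a Tuesday; the first Tuesday on or after it is 2029-03-20.
From 2029-03-20 to 2029-04-06: 11 + 6 = 17 days (rest of March, April).
17 ÷ 7 = 2 full weeks with remainder 3, so 2 more Tuesdays after the first → 3.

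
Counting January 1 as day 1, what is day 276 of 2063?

January has 31 days (276 − 31 = 245 remain).
February has 28 days (245 − 28 = 217 remain).
March has 31 days (217 − 31 = 186 remain).
April has 30 days (186 − 30 = 156 remain).
May has 31 days (156 − 31 = 125 remain).
June has 30 days (125 − 30 = 95 remain).
July has 31 days (95 − 31 = 64 remain).
August has 31 days (64 − 31 = 33 remain).
September has 30 days (33 − 30 = 3 remain).
3 into October → October 3.

2063-10-03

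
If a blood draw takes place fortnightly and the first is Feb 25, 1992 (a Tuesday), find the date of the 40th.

Aug 24, 1993

The 40th occurrence is 39 intervals after the first: 39 × 14 = 546 days after Feb 25, 1992.
Feb has 29 days — 4 days to the end of Feb leaves 542.
From end of Feb to end of 1992 is 306 days (236 left).
Jan has 31 days (205 left).
Feb has 28 days (177 left).
Mar has 31 days (146 left).
Apr has 30 days (116 left).
May has 31 days (85 left).
Jun has 30 days (55 left).
Jul has 31 days (24 left).
24 days into Aug → Aug 24, 1993.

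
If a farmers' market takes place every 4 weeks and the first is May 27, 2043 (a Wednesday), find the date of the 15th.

June 22, 2044

The 15th occurrence is 14 intervals after the first: 14 × 28 = 392 days after May 27, 2043.
May has 31 days — 4 days to the end of May leaves 388.
June has 30 days (358 left).
July has 31 days (327 left).
August has 31 days (296 left).
September has 30 days (266 left).
October has 31 days (235 left).
November has 30 days (205 left).
December has 31 days (174 left).
January has 31 days (143 left).
February has 29 days (114 left).
March has 31 days (83 left).
April has 30 days (53 left).
May has 31 days (22 left).
22 days into June → June 22, 2044.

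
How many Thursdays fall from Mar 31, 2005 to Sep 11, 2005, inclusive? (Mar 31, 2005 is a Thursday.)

Mar 31, 2005 is a Thursday; the first Thursday on or after it is Mar 31, 2005.
From Mar 31, 2005 to Sep 11, 2005: 0 + 30 + 31 + 30 + 31 + 31 + 11 = 164 days (rest of Mar, Apr, May, Jun, Jul, Aug, Sep).
164 ÷ 7 = 23 full weeks with remainder 3, so 23 more Thursdays after the first → 24.

24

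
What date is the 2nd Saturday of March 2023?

March 2023 begins on a Wednesday, so the first Saturday is March 4 (3 days later).
The 2nd Saturday is 1 weeks later: 4 + 7 = 11.

11 March 2023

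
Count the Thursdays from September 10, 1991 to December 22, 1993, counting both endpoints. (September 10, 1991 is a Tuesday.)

119

September 10, 1991 is a Tuesday; the first Thursday on or after it is September 12, 1991 (2 days later).
From September 12, 1991 to December 22, 1993: 110 + 366 + 356 = 832 days (rest of 1991, 1992, to December 22, 1993 in 1993).
832 ÷ 7 = 118 full weeks with remainder 6, so 118 more Thursdays after the first → 119.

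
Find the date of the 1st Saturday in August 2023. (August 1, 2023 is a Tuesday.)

August 2023 begins on a Tuesday, so the first Saturday is August 5 (4 days later).

August 5, 2023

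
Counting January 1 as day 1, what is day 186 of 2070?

January has 31 days (186 − 31 = 155 remain).
February has 28 days (155 − 28 = 127 remain).
March has 31 days (127 − 31 = 96 remain).
April has 30 days (96 − 30 = 66 remain).
May has 31 days (66 − 31 = 35 remain).
June has 30 days (35 − 30 = 5 remain).
5 into July → July 5.

2070-07-05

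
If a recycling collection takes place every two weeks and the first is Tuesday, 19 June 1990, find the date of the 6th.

28 August 1990

The 6th occurrence is 5 intervals after the first: 5 × 14 = 70 days after 19 June 1990.
June has 30 days — 11 days to the end of June leaves 59.
July has 31 days (28 left).
28 days into August → 28 August 1990.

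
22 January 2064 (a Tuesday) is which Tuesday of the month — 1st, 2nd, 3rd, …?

4th

Day 22 falls in week ⌈22/7⌉ of the month.
Days 1–7 hold the 1st Tuesday, 8–14 the 2nd, 15–21 the 3rd, 22–28 the 4th, 29–31 the 5th.
22 is in the range for the 4th.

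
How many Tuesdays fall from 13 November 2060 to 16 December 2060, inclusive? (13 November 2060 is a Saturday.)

13 November 2060 is a Saturday; the first Tuesday on or after it is 16 November 2060 (3 days later).
From 16 November 2060 to 16 December 2060: 14 + 16 = 30 days (rest of November, December).
30 ÷ 7 = 4 full weeks with remainder 2, so 4 more Tuesdays after the first → 5.

5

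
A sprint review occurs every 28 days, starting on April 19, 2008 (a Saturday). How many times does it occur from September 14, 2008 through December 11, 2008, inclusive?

3

Occurrences land 28·i days after April 19, 2008 for i = 0, 1, 2, …
September 14, 2008 is 148 days after the start; 148 ÷ 28 = 5 remainder 8; since the remainder is 8, round up to i = 6. First occurrence in the window: #7 on October 4, 2008 (6×28 = 168 days in).
December 11, 2008 is 236 days after the start; 236 ÷ 28 = 8 remainder 12. Last occurrence in the window: #9 on November 29, 2008.
Occurrences #7 through #9: 3 in total.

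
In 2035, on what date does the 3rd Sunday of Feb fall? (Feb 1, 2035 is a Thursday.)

Feb 2035 begins on a Thursday, so the first Sunday is Feb 4 (3 days later).
The 3rd Sunday is 2 weeks later: 4 + 14 = 18.

Feb 18, 2035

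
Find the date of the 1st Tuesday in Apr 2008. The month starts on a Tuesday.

Apr 2008 begins on a Tuesday, so the first Tuesday is Apr 1.

Apr 1, 2008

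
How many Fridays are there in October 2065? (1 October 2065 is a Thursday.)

1 October 2065 is a Thursday; the first Friday on or after it is 2 October 2065 (1 day later).
From 2 October 2065 to 31 October 2065 is 31 − 2 = 29 days.
29 ÷ 7 = 4 full weeks with remainder 1, so 4 more Fridays after the first → 5.

5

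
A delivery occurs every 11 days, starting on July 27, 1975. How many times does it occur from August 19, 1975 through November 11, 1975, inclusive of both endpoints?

Occurrences land 11·i days after July 27, 1975 for i = 0, 1, 2, …
August 19, 1975 is 23 days after the start; 23 ÷ 11 = 2 remainder 1; since the remainder is 1, round up to i = 3. First occurrence in the window: #4 on August 29, 1975 (3×11 = 33 days in).
November 11, 1975 is 107 days after the start; 107 ÷ 11 = 9 remainder 8. Last occurrence in the window: #10 on November 3, 1975.
Occurrences #4 through #10: 7 in total.

7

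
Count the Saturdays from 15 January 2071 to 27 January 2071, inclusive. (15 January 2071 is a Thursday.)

2

15 January 2071 is a Thursday; the first Saturday on or after it is 17 January 2071 (2 days later).
From 17 January 2071 to 27 January 2071 is 27 − 17 = 10 days.
10 ÷ 7 = 1 full weeks with remainder 3, so 1 more Saturdays after the first → 2.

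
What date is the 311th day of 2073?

January has 31 days (311 − 31 = 280 remain).
February has 28 days (280 − 28 = 252 remain).
March has 31 days (252 − 31 = 221 remain).
April has 30 days (221 − 30 = 191 remain).
May has 31 days (191 − 31 = 160 remain).
June has 30 days (160 − 30 = 130 remain).
July has 31 days (130 − 31 = 99 remain).
August has 31 days (99 − 31 = 68 remain).
September has 30 days (68 − 30 = 38 remain).
October has 31 days (38 − 31 = 7 remain).
7 into November → November 7.

7 November 2073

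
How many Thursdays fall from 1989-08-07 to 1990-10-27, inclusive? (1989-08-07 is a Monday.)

64

1989-08-07 is a Monday; the first Thursday on or after it is 1989-08-10 (3 days later).
From 1989-08-10 to 1990-10-27: 143 + 300 = 443 days (rest of 1989, to 1990-10-27 in 1990).
443 ÷ 7 = 63 full weeks with remainder 2, so 63 more Thursdays after the first → 64.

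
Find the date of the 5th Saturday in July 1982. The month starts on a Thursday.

July 1982 begins on a Thursday, so the first Saturday is July 3 (2 days later).
The 5th Saturday is 4 weeks later: 3 + 28 = 31.

July 31, 1982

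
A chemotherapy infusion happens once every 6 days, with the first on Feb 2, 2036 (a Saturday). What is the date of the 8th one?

The 8th occurrence is 7 intervals after the first: 7 × 6 = 42 days after Feb 2, 2036.
Feb has 29 days — 27 days to the end of Feb leaves 15.
15 days into Mar → Mar 15, 2036.

Mar 15, 2036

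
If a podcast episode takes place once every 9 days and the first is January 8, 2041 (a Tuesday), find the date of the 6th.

The 6th occurrence is 5 intervals after the first: 5 × 9 = 45 days after January 8, 2041.
January has 31 days — 23 days to the end of January leaves 22.
22 days into February → February 22, 2041.

February 22, 2041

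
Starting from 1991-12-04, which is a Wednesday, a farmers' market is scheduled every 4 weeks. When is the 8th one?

1992-06-17

The 8th occurrence is 7 intervals after the first: 7 × 28 = 196 days after 1991-12-04.
December has 31 days — 27 days to the end of December leaves 169.
January has 31 days (138 left).
February has 29 days (109 left).
March has 31 days (78 left).
April has 30 days (48 left).
May has 31 days (17 left).
17 days into June → 1992-06-17.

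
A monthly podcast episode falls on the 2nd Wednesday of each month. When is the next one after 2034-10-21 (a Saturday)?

2034-11-08

October 2034 starts on a Sunday; its first Wednesday is the 4th, so the 2nd Wednesday is the 11th — 2034-10-11.
That is not after 2034-10-21, so look at November 2034.
November 2034 starts on a Wednesday; its first Wednesday is the 1st, so the 2nd Wednesday is the 8th — 2034-11-08.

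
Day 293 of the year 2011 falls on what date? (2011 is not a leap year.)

Oct 20, 2011

Jan has 31 days (293 − 31 = 262 remain).
Feb has 28 days (262 − 28 = 234 remain).
Mar has 31 days (234 − 31 = 203 remain).
Apr has 30 days (203 − 30 = 173 remain).
May has 31 days (173 − 31 = 142 remain).
Jun has 30 days (142 − 30 = 112 remain).
Jul has 31 days (112 − 31 = 81 remain).
Aug has 31 days (81 − 31 = 50 remain).
Sep has 30 days (50 − 30 = 20 remain).
20 into Oct → Oct 20.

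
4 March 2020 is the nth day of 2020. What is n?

64

Days in months before March: 31 + 29 = 60.
Plus 4 days into March → day 64.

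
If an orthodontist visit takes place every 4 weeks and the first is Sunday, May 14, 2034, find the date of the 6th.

The 6th occurrence is 5 intervals after the first: 5 × 28 = 140 days after May 14, 2034.
May has 31 days — 17 days to the end of May leaves 123.
Jun has 30 days (93 left).
Jul has 31 days (62 left).
Aug has 31 days (31 left).
Sep has 30 days (1 left).
1 day into Oct → Oct 1, 2034.

Oct 1, 2034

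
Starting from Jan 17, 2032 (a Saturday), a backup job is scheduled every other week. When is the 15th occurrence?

Jul 31, 2032

The 15th occurrence is 14 intervals after the first: 14 × 14 = 196 days after Jan 17, 2032.
Jan has 31 days — 14 days to the end of Jan leaves 182.
Feb has 29 days (153 left).
Mar has 31 days (122 left).
Apr has 30 days (92 left).
May has 31 days (61 left).
Jun has 30 days (31 left).
31 days into Jul → Jul 31, 2032.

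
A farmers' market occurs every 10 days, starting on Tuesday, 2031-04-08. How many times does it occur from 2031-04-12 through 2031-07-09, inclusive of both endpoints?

Occurrences land 10·i days after 2031-04-08 for i = 0, 1, 2, …
2031-04-12 is 4 days after the start; 4 ÷ 10 = 0 remainder 4; since the remainder is 4, round up to i = 1. First occurrence in the window: #2 on 2031-04-18 (1×10 = 10 days in).
2031-07-09 is 92 days after the start; 92 ÷ 10 = 9 remainder 2. Last occurrence in the window: #10 on 2031-07-07.
Occurrences #2 through #10: 9 in total.

9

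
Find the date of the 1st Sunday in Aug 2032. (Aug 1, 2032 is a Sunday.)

Aug 1, 2032

Aug 2032 begins on a Sunday, so the first Sunday is Aug 1.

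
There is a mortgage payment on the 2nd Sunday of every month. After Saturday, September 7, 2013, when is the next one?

September 2013 starts on a Sunday; its first Sunday is the 1st, so the 2nd Sunday is the 8th — September 8, 2013.
September 8, 2013 is after September 7, 2013, so that is the next one.

September 8, 2013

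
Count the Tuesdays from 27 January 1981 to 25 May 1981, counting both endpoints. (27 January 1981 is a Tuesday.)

27 January 1981 is a Tuesday; the first Tuesday on or after it is 27 January 1981.
From 27 January 1981 to 25 May 1981: 4 + 28 + 31 + 30 + 25 = 118 days (rest of January, February, March, April, May).
118 ÷ 7 = 16 full weeks with remainder 6, so 16 more Tuesdays after the first → 17.

17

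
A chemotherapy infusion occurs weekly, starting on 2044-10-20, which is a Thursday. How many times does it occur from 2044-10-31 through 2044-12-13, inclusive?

6

Occurrences land 7·i days after 2044-10-20 for i = 0, 1, 2, …
2044-10-31 is 11 days after the start; 11 ÷ 7 = 1 remainder 4; since the remainder is 4, round up to i = 2. First occurrence in the window: #3 on 2044-11-03 (2×7 = 14 days in).
2044-12-13 is 54 days after the start; 54 ÷ 7 = 7 remainder 5. Last occurrence in the window: #8 on 2044-12-08.
Occurrences #3 through #8: 6 in total.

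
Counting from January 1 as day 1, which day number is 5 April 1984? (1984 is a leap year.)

96

Days in months before April: 31 + 29 + 31 = 91.
Plus 5 days into April → day 96.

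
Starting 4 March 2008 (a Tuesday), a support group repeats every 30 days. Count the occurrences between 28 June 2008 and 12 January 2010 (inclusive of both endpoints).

19

Occurrences land 30·i days after 4 March 2008 for i = 0, 1, 2, …
28 June 2008 is 116 days after the start; 116 ÷ 30 = 3 remainder 26; since the remainder is 26, round up to i = 4. First occurrence in the window: #5 on 2 July 2008 (4×30 = 120 days in).
12 January 2010 is 679 days after the start; 679 ÷ 30 = 22 remainder 19. Last occurrence in the window: #23 on 24 December 2009.
Occurrences #5 through #23: 19 in total.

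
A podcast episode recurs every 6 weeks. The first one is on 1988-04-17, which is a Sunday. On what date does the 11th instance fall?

1989-06-11

The 11th occurrence is 10 intervals after the first: 10 × 42 = 420 days after 1988-04-17.
April has 30 days — 13 days to the end of April leaves 407.
From end of April to end of 1988 is 245 days (162 left).
January has 31 days (131 left).
February has 28 days (103 left).
March has 31 days (72 left).
April has 30 days (42 left).
May has 31 days (11 left).
11 days into June → 1989-06-11.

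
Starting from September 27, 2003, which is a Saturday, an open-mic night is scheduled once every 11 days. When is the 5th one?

November 10, 2003

The 5th occurrence is 4 intervals after the first: 4 × 11 = 44 days after September 27, 2003.
September has 30 days — 3 days to the end of September leaves 41.
October has 31 days (10 left).
10 days into November → November 10, 2003.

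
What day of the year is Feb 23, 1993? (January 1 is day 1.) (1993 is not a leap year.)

54

Days in months before Feb: 31 = 31.
Plus 23 days into Feb → day 54.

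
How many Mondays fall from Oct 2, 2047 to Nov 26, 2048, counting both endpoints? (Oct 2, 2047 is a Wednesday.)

60

Oct 2, 2047 is a Wednesday; the first Monday on or after it is Oct 7, 2047 (5 days later).
From Oct 7, 2047 to Nov 26, 2048: 85 + 331 = 416 days (rest of 2047, to Nov 26, 2048 in 2048).
416 ÷ 7 = 59 full weeks with remainder 3, so 59 more Mondays after the first → 60.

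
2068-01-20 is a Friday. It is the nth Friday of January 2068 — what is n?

Day 20 falls in week ⌈20/7⌉ of the month.
Days 1–7 hold the 1st Friday, 8–14 the 2nd, 15–21 the 3rd, 22–28 the 4th, 29–31 the 5th.
20 is in the range for the 3rd.

3rd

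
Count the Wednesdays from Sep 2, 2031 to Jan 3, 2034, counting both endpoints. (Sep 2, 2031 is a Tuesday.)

Sep 2, 2031 is a Tuesday; the first Wednesday on or after it is Sep 3, 2031 (1 day later).
From Sep 3, 2031 to Jan 3, 2034: 119 + 366 + 365 + 3 = 853 days (rest of 2031, 2032, 2033, to Jan 3, 2034 in 2034).
853 ÷ 7 = 121 full weeks with remainder 6, so 121 more Wednesdays after the first → 122.

122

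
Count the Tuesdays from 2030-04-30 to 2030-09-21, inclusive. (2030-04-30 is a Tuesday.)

2030-04-30 is a Tuesday; the first Tuesday on or after it is 2030-04-30.
From 2030-04-30 to 2030-09-21: 0 + 31 + 30 + 31 + 31 + 21 = 144 days (rest of April, May, June, July, August, September).
144 ÷ 7 = 20 full weeks with remainder 4, so 20 more Tuesdays after the first → 21.

21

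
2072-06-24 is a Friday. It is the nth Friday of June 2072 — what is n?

Day 24 falls in week ⌈24/7⌉ of the month.
Days 1–7 hold the 1st Friday, 8–14 the 2nd, 15–21 the 3rd, 22–28 the 4th, 29–31 the 5th.
24 is in the range for the 4th.

4th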